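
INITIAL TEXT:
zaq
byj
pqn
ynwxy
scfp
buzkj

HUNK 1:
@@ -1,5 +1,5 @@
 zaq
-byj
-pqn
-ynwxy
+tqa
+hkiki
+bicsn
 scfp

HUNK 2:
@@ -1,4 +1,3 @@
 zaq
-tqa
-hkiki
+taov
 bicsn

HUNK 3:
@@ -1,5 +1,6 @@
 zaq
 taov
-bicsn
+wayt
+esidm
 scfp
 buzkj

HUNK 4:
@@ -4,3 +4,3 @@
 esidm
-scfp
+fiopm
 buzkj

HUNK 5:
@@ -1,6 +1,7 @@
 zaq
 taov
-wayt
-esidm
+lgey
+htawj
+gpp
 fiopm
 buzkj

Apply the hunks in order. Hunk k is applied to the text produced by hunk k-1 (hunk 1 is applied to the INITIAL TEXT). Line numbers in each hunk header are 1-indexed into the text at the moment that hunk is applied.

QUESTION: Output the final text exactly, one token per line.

Hunk 1: at line 1 remove [byj,pqn,ynwxy] add [tqa,hkiki,bicsn] -> 6 lines: zaq tqa hkiki bicsn scfp buzkj
Hunk 2: at line 1 remove [tqa,hkiki] add [taov] -> 5 lines: zaq taov bicsn scfp buzkj
Hunk 3: at line 1 remove [bicsn] add [wayt,esidm] -> 6 lines: zaq taov wayt esidm scfp buzkj
Hunk 4: at line 4 remove [scfp] add [fiopm] -> 6 lines: zaq taov wayt esidm fiopm buzkj
Hunk 5: at line 1 remove [wayt,esidm] add [lgey,htawj,gpp] -> 7 lines: zaq taov lgey htawj gpp fiopm buzkj

Answer: zaq
taov
lgey
htawj
gpp
fiopm
buzkj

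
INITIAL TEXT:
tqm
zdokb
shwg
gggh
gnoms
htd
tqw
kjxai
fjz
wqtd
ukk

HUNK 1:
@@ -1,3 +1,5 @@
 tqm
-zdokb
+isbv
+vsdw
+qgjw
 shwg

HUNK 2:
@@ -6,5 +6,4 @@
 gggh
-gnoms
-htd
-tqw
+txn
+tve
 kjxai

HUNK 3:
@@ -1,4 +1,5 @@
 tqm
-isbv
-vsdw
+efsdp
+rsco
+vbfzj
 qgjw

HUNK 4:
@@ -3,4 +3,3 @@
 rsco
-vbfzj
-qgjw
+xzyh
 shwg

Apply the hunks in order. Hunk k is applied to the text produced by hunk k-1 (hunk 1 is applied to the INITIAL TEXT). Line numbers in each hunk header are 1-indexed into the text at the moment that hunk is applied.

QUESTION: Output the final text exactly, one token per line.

Hunk 1: at line 1 remove [zdokb] add [isbv,vsdw,qgjw] -> 13 lines: tqm isbv vsdw qgjw shwg gggh gnoms htd tqw kjxai fjz wqtd ukk
Hunk 2: at line 6 remove [gnoms,htd,tqw] add [txn,tve] -> 12 lines: tqm isbv vsdw qgjw shwg gggh txn tve kjxai fjz wqtd ukk
Hunk 3: at line 1 remove [isbv,vsdw] add [efsdp,rsco,vbfzj] -> 13 lines: tqm efsdp rsco vbfzj qgjw shwg gggh txn tve kjxai fjz wqtd ukk
Hunk 4: at line 3 remove [vbfzj,qgjw] add [xzyh] -> 12 lines: tqm efsdp rsco xzyh shwg gggh txn tve kjxai fjz wqtd ukk

Answer: tqm
efsdp
rsco
xzyh
shwg
gggh
txn
tve
kjxai
fjz
wqtd
ukk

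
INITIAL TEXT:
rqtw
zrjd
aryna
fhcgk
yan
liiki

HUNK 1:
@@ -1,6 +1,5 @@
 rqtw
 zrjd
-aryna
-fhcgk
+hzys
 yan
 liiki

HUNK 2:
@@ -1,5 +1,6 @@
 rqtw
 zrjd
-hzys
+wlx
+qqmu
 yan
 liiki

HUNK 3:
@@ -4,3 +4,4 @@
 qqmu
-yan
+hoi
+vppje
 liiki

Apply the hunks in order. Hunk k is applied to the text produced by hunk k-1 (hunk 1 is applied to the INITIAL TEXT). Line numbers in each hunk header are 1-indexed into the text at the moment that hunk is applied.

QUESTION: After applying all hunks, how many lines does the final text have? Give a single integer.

Hunk 1: at line 1 remove [aryna,fhcgk] add [hzys] -> 5 lines: rqtw zrjd hzys yan liiki
Hunk 2: at line 1 remove [hzys] add [wlx,qqmu] -> 6 lines: rqtw zrjd wlx qqmu yan liiki
Hunk 3: at line 4 remove [yan] add [hoi,vppje] -> 7 lines: rqtw zrjd wlx qqmu hoi vppje liiki
Final line count: 7

Answer: 7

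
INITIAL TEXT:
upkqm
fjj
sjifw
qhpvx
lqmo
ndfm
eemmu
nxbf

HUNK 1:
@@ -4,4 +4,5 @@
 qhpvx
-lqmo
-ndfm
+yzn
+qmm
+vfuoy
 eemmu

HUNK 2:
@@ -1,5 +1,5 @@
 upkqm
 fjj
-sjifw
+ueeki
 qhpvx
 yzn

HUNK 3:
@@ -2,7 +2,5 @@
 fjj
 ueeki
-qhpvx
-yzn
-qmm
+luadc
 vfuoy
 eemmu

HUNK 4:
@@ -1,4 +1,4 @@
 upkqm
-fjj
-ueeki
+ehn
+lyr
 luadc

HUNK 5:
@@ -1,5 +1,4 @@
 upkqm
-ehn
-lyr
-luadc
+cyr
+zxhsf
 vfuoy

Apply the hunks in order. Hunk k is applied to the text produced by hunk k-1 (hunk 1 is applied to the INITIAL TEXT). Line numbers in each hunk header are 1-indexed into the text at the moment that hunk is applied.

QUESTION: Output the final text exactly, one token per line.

Hunk 1: at line 4 remove [lqmo,ndfm] add [yzn,qmm,vfuoy] -> 9 lines: upkqm fjj sjifw qhpvx yzn qmm vfuoy eemmu nxbf
Hunk 2: at line 1 remove [sjifw] add [ueeki] -> 9 lines: upkqm fjj ueeki qhpvx yzn qmm vfuoy eemmu nxbf
Hunk 3: at line 2 remove [qhpvx,yzn,qmm] add [luadc] -> 7 lines: upkqm fjj ueeki luadc vfuoy eemmu nxbf
Hunk 4: at line 1 remove [fjj,ueeki] add [ehn,lyr] -> 7 lines: upkqm ehn lyr luadc vfuoy eemmu nxbf
Hunk 5: at line 1 remove [ehn,lyr,luadc] add [cyr,zxhsf] -> 6 lines: upkqm cyr zxhsf vfuoy eemmu nxbf

Answer: upkqm
cyr
zxhsf
vfuoy
eemmu
nxbf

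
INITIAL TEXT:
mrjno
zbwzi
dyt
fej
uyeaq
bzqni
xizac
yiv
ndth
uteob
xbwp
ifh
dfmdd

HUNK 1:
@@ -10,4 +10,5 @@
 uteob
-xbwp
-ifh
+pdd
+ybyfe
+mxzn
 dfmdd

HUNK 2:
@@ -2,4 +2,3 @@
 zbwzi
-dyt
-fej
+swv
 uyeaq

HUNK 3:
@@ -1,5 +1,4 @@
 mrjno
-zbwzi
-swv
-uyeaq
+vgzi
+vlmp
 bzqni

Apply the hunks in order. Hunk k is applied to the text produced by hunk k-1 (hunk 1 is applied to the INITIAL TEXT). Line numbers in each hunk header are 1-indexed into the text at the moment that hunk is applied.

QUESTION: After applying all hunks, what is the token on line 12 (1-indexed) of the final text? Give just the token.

Hunk 1: at line 10 remove [xbwp,ifh] add [pdd,ybyfe,mxzn] -> 14 lines: mrjno zbwzi dyt fej uyeaq bzqni xizac yiv ndth uteob pdd ybyfe mxzn dfmdd
Hunk 2: at line 2 remove [dyt,fej] add [swv] -> 13 lines: mrjno zbwzi swv uyeaq bzqni xizac yiv ndth uteob pdd ybyfe mxzn dfmdd
Hunk 3: at line 1 remove [zbwzi,swv,uyeaq] add [vgzi,vlmp] -> 12 lines: mrjno vgzi vlmp bzqni xizac yiv ndth uteob pdd ybyfe mxzn dfmdd
Final line 12: dfmdd

Answer: dfmdd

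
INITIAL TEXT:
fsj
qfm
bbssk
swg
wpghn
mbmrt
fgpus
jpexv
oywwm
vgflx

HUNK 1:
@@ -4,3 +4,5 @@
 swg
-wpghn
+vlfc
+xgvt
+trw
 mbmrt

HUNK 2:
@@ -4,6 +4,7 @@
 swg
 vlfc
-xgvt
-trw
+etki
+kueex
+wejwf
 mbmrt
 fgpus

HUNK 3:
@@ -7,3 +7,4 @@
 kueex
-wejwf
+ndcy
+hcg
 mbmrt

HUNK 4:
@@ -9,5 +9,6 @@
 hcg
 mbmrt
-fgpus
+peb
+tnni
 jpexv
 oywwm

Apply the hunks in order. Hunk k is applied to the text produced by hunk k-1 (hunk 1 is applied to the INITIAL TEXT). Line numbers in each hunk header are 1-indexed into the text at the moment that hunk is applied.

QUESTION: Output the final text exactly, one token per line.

Hunk 1: at line 4 remove [wpghn] add [vlfc,xgvt,trw] -> 12 lines: fsj qfm bbssk swg vlfc xgvt trw mbmrt fgpus jpexv oywwm vgflx
Hunk 2: at line 4 remove [xgvt,trw] add [etki,kueex,wejwf] -> 13 lines: fsj qfm bbssk swg vlfc etki kueex wejwf mbmrt fgpus jpexv oywwm vgflx
Hunk 3: at line 7 remove [wejwf] add [ndcy,hcg] -> 14 lines: fsj qfm bbssk swg vlfc etki kueex ndcy hcg mbmrt fgpus jpexv oywwm vgflx
Hunk 4: at line 9 remove [fgpus] add [peb,tnni] -> 15 lines: fsj qfm bbssk swg vlfc etki kueex ndcy hcg mbmrt peb tnni jpexv oywwm vgflx

Answer: fsj
qfm
bbssk
swg
vlfc
etki
kueex
ndcy
hcg
mbmrt
peb
tnni
jpexv
oywwm
vgflx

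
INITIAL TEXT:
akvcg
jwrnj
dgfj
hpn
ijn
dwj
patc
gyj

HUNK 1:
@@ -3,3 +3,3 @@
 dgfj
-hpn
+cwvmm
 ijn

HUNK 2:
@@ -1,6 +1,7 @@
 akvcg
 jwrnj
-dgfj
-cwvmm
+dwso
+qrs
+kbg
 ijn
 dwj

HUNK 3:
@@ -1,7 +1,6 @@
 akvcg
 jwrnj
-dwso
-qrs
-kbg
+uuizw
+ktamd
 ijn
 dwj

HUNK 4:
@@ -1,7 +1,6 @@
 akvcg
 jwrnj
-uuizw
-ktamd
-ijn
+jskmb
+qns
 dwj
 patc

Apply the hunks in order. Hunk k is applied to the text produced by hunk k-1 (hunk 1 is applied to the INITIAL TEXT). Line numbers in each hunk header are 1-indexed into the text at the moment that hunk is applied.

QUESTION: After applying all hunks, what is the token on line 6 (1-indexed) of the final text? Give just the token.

Answer: patc

Derivation:
Hunk 1: at line 3 remove [hpn] add [cwvmm] -> 8 lines: akvcg jwrnj dgfj cwvmm ijn dwj patc gyj
Hunk 2: at line 1 remove [dgfj,cwvmm] add [dwso,qrs,kbg] -> 9 lines: akvcg jwrnj dwso qrs kbg ijn dwj patc gyj
Hunk 3: at line 1 remove [dwso,qrs,kbg] add [uuizw,ktamd] -> 8 lines: akvcg jwrnj uuizw ktamd ijn dwj patc gyj
Hunk 4: at line 1 remove [uuizw,ktamd,ijn] add [jskmb,qns] -> 7 lines: akvcg jwrnj jskmb qns dwj patc gyj
Final line 6: patc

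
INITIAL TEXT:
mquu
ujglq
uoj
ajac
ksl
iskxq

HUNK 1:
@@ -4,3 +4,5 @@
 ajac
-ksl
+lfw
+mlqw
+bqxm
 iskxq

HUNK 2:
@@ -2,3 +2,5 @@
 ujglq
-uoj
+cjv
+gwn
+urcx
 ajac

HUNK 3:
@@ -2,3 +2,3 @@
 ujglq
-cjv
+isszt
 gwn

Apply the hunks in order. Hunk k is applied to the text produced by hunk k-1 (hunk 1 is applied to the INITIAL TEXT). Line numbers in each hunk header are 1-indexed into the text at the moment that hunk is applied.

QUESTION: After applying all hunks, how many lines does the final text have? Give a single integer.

Hunk 1: at line 4 remove [ksl] add [lfw,mlqw,bqxm] -> 8 lines: mquu ujglq uoj ajac lfw mlqw bqxm iskxq
Hunk 2: at line 2 remove [uoj] add [cjv,gwn,urcx] -> 10 lines: mquu ujglq cjv gwn urcx ajac lfw mlqw bqxm iskxq
Hunk 3: at line 2 remove [cjv] add [isszt] -> 10 lines: mquu ujglq isszt gwn urcx ajac lfw mlqw bqxm iskxq
Final line count: 10

Answer: 10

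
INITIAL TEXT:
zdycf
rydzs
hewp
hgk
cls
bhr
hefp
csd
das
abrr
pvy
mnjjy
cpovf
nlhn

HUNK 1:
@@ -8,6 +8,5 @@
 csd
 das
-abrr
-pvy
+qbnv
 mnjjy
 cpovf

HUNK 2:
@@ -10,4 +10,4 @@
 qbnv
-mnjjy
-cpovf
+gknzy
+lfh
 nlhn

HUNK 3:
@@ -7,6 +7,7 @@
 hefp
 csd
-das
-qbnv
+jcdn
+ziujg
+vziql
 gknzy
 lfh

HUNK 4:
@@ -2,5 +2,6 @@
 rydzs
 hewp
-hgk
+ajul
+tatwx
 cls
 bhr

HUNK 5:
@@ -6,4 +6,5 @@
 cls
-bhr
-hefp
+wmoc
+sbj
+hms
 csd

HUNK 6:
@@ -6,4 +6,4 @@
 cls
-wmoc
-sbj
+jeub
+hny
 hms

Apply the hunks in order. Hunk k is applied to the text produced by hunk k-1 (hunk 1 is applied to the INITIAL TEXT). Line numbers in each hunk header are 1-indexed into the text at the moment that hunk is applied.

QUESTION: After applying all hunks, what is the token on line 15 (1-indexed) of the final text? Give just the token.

Answer: lfh

Derivation:
Hunk 1: at line 8 remove [abrr,pvy] add [qbnv] -> 13 lines: zdycf rydzs hewp hgk cls bhr hefp csd das qbnv mnjjy cpovf nlhn
Hunk 2: at line 10 remove [mnjjy,cpovf] add [gknzy,lfh] -> 13 lines: zdycf rydzs hewp hgk cls bhr hefp csd das qbnv gknzy lfh nlhn
Hunk 3: at line 7 remove [das,qbnv] add [jcdn,ziujg,vziql] -> 14 lines: zdycf rydzs hewp hgk cls bhr hefp csd jcdn ziujg vziql gknzy lfh nlhn
Hunk 4: at line 2 remove [hgk] add [ajul,tatwx] -> 15 lines: zdycf rydzs hewp ajul tatwx cls bhr hefp csd jcdn ziujg vziql gknzy lfh nlhn
Hunk 5: at line 6 remove [bhr,hefp] add [wmoc,sbj,hms] -> 16 lines: zdycf rydzs hewp ajul tatwx cls wmoc sbj hms csd jcdn ziujg vziql gknzy lfh nlhn
Hunk 6: at line 6 remove [wmoc,sbj] add [jeub,hny] -> 16 lines: zdycf rydzs hewp ajul tatwx cls jeub hny hms csd jcdn ziujg vziql gknzy lfh nlhn
Final line 15: lfh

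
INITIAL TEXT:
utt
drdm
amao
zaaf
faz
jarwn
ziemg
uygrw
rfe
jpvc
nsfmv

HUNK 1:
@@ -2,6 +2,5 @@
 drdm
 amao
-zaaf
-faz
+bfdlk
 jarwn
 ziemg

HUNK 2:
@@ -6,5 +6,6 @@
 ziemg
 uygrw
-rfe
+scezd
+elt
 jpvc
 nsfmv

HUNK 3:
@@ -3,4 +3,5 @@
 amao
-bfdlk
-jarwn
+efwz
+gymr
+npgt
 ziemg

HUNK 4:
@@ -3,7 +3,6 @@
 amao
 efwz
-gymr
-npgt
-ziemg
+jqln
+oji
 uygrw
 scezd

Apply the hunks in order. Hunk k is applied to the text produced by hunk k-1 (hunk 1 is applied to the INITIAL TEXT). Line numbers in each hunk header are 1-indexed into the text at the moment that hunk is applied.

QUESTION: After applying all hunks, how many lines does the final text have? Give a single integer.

Answer: 11

Derivation:
Hunk 1: at line 2 remove [zaaf,faz] add [bfdlk] -> 10 lines: utt drdm amao bfdlk jarwn ziemg uygrw rfe jpvc nsfmv
Hunk 2: at line 6 remove [rfe] add [scezd,elt] -> 11 lines: utt drdm amao bfdlk jarwn ziemg uygrw scezd elt jpvc nsfmv
Hunk 3: at line 3 remove [bfdlk,jarwn] add [efwz,gymr,npgt] -> 12 lines: utt drdm amao efwz gymr npgt ziemg uygrw scezd elt jpvc nsfmv
Hunk 4: at line 3 remove [gymr,npgt,ziemg] add [jqln,oji] -> 11 lines: utt drdm amao efwz jqln oji uygrw scezd elt jpvc nsfmv
Final line count: 11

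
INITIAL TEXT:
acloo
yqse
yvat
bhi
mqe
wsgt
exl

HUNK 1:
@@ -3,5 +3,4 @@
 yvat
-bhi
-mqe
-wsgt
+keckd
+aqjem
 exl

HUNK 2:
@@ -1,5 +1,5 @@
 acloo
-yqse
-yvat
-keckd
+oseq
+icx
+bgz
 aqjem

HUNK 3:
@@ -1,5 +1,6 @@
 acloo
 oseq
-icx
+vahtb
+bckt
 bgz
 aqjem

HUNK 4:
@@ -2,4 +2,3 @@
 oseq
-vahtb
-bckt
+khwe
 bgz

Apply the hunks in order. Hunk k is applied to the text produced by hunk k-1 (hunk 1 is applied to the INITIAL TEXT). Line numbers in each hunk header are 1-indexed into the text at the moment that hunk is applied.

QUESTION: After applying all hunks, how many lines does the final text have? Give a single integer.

Hunk 1: at line 3 remove [bhi,mqe,wsgt] add [keckd,aqjem] -> 6 lines: acloo yqse yvat keckd aqjem exl
Hunk 2: at line 1 remove [yqse,yvat,keckd] add [oseq,icx,bgz] -> 6 lines: acloo oseq icx bgz aqjem exl
Hunk 3: at line 1 remove [icx] add [vahtb,bckt] -> 7 lines: acloo oseq vahtb bckt bgz aqjem exl
Hunk 4: at line 2 remove [vahtb,bckt] add [khwe] -> 6 lines: acloo oseq khwe bgz aqjem exl
Final line count: 6

Answer: 6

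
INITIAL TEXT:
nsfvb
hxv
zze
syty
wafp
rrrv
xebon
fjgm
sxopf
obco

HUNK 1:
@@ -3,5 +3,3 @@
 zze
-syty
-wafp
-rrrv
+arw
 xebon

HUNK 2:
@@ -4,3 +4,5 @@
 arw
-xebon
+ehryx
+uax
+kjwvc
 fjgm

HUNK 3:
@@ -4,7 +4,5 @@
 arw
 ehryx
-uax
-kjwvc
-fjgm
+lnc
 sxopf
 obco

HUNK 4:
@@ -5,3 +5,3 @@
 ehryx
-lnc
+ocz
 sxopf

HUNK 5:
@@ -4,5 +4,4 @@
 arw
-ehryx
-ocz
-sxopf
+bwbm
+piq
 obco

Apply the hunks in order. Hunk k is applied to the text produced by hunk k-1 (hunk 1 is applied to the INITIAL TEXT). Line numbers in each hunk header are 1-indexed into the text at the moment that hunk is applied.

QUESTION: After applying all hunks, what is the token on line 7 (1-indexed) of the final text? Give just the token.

Answer: obco

Derivation:
Hunk 1: at line 3 remove [syty,wafp,rrrv] add [arw] -> 8 lines: nsfvb hxv zze arw xebon fjgm sxopf obco
Hunk 2: at line 4 remove [xebon] add [ehryx,uax,kjwvc] -> 10 lines: nsfvb hxv zze arw ehryx uax kjwvc fjgm sxopf obco
Hunk 3: at line 4 remove [uax,kjwvc,fjgm] add [lnc] -> 8 lines: nsfvb hxv zze arw ehryx lnc sxopf obco
Hunk 4: at line 5 remove [lnc] add [ocz] -> 8 lines: nsfvb hxv zze arw ehryx ocz sxopf obco
Hunk 5: at line 4 remove [ehryx,ocz,sxopf] add [bwbm,piq] -> 7 lines: nsfvb hxv zze arw bwbm piq obco
Final line 7: obco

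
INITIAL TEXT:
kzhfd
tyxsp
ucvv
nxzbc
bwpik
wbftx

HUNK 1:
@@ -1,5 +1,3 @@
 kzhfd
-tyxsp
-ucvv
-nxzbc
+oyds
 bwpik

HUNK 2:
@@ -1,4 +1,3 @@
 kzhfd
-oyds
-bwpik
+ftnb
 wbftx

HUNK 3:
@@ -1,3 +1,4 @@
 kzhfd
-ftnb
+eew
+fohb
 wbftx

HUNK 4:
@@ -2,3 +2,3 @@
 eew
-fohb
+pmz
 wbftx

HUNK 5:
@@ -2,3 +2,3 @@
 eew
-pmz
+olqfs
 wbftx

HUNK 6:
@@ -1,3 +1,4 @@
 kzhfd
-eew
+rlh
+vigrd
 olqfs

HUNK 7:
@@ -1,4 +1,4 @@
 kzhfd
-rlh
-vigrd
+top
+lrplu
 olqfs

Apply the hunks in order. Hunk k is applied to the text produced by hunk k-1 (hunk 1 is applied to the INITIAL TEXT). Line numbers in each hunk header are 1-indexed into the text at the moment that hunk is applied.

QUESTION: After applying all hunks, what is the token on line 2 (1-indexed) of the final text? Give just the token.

Hunk 1: at line 1 remove [tyxsp,ucvv,nxzbc] add [oyds] -> 4 lines: kzhfd oyds bwpik wbftx
Hunk 2: at line 1 remove [oyds,bwpik] add [ftnb] -> 3 lines: kzhfd ftnb wbftx
Hunk 3: at line 1 remove [ftnb] add [eew,fohb] -> 4 lines: kzhfd eew fohb wbftx
Hunk 4: at line 2 remove [fohb] add [pmz] -> 4 lines: kzhfd eew pmz wbftx
Hunk 5: at line 2 remove [pmz] add [olqfs] -> 4 lines: kzhfd eew olqfs wbftx
Hunk 6: at line 1 remove [eew] add [rlh,vigrd] -> 5 lines: kzhfd rlh vigrd olqfs wbftx
Hunk 7: at line 1 remove [rlh,vigrd] add [top,lrplu] -> 5 lines: kzhfd top lrplu olqfs wbftx
Final line 2: top

Answer: top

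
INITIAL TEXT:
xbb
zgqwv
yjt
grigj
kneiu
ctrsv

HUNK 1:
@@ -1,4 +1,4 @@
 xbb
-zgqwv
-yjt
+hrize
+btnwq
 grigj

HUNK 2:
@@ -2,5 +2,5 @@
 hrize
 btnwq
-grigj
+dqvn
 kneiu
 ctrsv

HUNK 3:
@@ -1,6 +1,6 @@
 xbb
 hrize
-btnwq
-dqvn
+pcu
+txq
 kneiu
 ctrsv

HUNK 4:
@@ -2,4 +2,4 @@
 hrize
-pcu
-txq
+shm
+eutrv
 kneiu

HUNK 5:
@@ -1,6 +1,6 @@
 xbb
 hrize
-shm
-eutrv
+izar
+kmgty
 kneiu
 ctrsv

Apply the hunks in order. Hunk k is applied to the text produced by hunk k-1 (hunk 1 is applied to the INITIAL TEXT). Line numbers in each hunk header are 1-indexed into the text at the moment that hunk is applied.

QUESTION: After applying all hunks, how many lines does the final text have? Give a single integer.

Answer: 6

Derivation:
Hunk 1: at line 1 remove [zgqwv,yjt] add [hrize,btnwq] -> 6 lines: xbb hrize btnwq grigj kneiu ctrsv
Hunk 2: at line 2 remove [grigj] add [dqvn] -> 6 lines: xbb hrize btnwq dqvn kneiu ctrsv
Hunk 3: at line 1 remove [btnwq,dqvn] add [pcu,txq] -> 6 lines: xbb hrize pcu txq kneiu ctrsv
Hunk 4: at line 2 remove [pcu,txq] add [shm,eutrv] -> 6 lines: xbb hrize shm eutrv kneiu ctrsv
Hunk 5: at line 1 remove [shm,eutrv] add [izar,kmgty] -> 6 lines: xbb hrize izar kmgty kneiu ctrsv
Final line count: 6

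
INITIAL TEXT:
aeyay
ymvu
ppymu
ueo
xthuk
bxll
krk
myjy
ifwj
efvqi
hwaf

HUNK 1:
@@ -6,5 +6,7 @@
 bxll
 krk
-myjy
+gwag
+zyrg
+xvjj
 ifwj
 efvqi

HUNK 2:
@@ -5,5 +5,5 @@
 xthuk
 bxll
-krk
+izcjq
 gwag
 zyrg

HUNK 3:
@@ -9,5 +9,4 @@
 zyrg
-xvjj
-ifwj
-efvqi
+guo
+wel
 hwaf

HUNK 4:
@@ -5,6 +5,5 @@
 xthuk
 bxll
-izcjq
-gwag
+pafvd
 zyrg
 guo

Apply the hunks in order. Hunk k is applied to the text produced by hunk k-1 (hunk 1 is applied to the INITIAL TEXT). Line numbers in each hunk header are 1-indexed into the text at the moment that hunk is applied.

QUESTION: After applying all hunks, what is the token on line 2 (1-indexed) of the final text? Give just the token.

Answer: ymvu

Derivation:
Hunk 1: at line 6 remove [myjy] add [gwag,zyrg,xvjj] -> 13 lines: aeyay ymvu ppymu ueo xthuk bxll krk gwag zyrg xvjj ifwj efvqi hwaf
Hunk 2: at line 5 remove [krk] add [izcjq] -> 13 lines: aeyay ymvu ppymu ueo xthuk bxll izcjq gwag zyrg xvjj ifwj efvqi hwaf
Hunk 3: at line 9 remove [xvjj,ifwj,efvqi] add [guo,wel] -> 12 lines: aeyay ymvu ppymu ueo xthuk bxll izcjq gwag zyrg guo wel hwaf
Hunk 4: at line 5 remove [izcjq,gwag] add [pafvd] -> 11 lines: aeyay ymvu ppymu ueo xthuk bxll pafvd zyrg guo wel hwaf
Final line 2: ymvu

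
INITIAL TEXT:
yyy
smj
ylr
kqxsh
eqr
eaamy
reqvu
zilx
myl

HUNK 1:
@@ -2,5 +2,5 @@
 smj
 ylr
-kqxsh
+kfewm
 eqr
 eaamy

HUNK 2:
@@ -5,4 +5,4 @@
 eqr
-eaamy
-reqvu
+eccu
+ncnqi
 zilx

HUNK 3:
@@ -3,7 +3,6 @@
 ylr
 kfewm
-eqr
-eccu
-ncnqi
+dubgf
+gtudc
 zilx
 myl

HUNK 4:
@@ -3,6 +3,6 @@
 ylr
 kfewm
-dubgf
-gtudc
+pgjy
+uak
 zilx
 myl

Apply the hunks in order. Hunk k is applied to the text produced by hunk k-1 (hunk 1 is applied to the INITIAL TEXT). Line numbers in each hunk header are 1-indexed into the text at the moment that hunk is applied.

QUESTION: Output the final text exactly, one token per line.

Hunk 1: at line 2 remove [kqxsh] add [kfewm] -> 9 lines: yyy smj ylr kfewm eqr eaamy reqvu zilx myl
Hunk 2: at line 5 remove [eaamy,reqvu] add [eccu,ncnqi] -> 9 lines: yyy smj ylr kfewm eqr eccu ncnqi zilx myl
Hunk 3: at line 3 remove [eqr,eccu,ncnqi] add [dubgf,gtudc] -> 8 lines: yyy smj ylr kfewm dubgf gtudc zilx myl
Hunk 4: at line 3 remove [dubgf,gtudc] add [pgjy,uak] -> 8 lines: yyy smj ylr kfewm pgjy uak zilx myl

Answer: yyy
smj
ylr
kfewm
pgjy
uak
zilx
myl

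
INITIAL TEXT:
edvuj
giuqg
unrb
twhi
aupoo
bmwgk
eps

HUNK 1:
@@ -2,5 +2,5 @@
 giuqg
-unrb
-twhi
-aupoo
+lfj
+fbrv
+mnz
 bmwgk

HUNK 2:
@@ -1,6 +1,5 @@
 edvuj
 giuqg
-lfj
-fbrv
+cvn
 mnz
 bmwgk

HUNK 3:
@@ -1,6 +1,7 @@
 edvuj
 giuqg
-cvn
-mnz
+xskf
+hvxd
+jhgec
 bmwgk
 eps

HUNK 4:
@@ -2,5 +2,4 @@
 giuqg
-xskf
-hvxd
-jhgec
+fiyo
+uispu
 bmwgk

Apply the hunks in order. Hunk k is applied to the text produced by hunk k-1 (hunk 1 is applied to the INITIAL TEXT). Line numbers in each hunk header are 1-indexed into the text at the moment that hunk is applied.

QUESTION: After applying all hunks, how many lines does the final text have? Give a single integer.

Answer: 6

Derivation:
Hunk 1: at line 2 remove [unrb,twhi,aupoo] add [lfj,fbrv,mnz] -> 7 lines: edvuj giuqg lfj fbrv mnz bmwgk eps
Hunk 2: at line 1 remove [lfj,fbrv] add [cvn] -> 6 lines: edvuj giuqg cvn mnz bmwgk eps
Hunk 3: at line 1 remove [cvn,mnz] add [xskf,hvxd,jhgec] -> 7 lines: edvuj giuqg xskf hvxd jhgec bmwgk eps
Hunk 4: at line 2 remove [xskf,hvxd,jhgec] add [fiyo,uispu] -> 6 lines: edvuj giuqg fiyo uispu bmwgk eps
Final line count: 6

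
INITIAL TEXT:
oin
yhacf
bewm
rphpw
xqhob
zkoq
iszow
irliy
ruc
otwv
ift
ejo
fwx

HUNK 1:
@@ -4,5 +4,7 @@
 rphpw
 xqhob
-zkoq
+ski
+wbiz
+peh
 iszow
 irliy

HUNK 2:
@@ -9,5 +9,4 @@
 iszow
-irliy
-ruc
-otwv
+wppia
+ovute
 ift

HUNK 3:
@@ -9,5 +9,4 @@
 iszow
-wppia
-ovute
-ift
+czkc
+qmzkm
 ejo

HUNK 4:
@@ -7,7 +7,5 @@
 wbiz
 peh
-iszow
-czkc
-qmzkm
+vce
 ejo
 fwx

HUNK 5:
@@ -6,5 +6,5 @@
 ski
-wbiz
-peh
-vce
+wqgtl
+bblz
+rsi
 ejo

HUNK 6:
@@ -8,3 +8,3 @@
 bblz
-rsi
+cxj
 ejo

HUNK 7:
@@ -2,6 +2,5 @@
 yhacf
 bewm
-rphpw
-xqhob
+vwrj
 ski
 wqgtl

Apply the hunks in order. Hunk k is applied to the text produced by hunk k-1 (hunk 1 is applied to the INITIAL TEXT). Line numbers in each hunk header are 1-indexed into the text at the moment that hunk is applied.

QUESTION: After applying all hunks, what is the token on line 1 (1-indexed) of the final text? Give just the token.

Hunk 1: at line 4 remove [zkoq] add [ski,wbiz,peh] -> 15 lines: oin yhacf bewm rphpw xqhob ski wbiz peh iszow irliy ruc otwv ift ejo fwx
Hunk 2: at line 9 remove [irliy,ruc,otwv] add [wppia,ovute] -> 14 lines: oin yhacf bewm rphpw xqhob ski wbiz peh iszow wppia ovute ift ejo fwx
Hunk 3: at line 9 remove [wppia,ovute,ift] add [czkc,qmzkm] -> 13 lines: oin yhacf bewm rphpw xqhob ski wbiz peh iszow czkc qmzkm ejo fwx
Hunk 4: at line 7 remove [iszow,czkc,qmzkm] add [vce] -> 11 lines: oin yhacf bewm rphpw xqhob ski wbiz peh vce ejo fwx
Hunk 5: at line 6 remove [wbiz,peh,vce] add [wqgtl,bblz,rsi] -> 11 lines: oin yhacf bewm rphpw xqhob ski wqgtl bblz rsi ejo fwx
Hunk 6: at line 8 remove [rsi] add [cxj] -> 11 lines: oin yhacf bewm rphpw xqhob ski wqgtl bblz cxj ejo fwx
Hunk 7: at line 2 remove [rphpw,xqhob] add [vwrj] -> 10 lines: oin yhacf bewm vwrj ski wqgtl bblz cxj ejo fwx
Final line 1: oin

Answer: oin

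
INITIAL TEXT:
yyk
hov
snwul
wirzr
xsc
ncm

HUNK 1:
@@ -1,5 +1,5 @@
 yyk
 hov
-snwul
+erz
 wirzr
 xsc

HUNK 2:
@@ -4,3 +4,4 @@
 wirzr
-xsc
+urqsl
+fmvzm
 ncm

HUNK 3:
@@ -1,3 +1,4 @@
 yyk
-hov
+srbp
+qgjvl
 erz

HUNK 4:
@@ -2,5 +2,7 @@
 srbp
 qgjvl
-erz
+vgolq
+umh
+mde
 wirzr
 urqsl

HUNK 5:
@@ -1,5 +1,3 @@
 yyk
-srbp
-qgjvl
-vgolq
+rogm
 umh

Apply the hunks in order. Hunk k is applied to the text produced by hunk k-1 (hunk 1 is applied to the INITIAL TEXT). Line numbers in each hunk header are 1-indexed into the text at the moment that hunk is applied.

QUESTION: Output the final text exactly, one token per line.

Answer: yyk
rogm
umh
mde
wirzr
urqsl
fmvzm
ncm

Derivation:
Hunk 1: at line 1 remove [snwul] add [erz] -> 6 lines: yyk hov erz wirzr xsc ncm
Hunk 2: at line 4 remove [xsc] add [urqsl,fmvzm] -> 7 lines: yyk hov erz wirzr urqsl fmvzm ncm
Hunk 3: at line 1 remove [hov] add [srbp,qgjvl] -> 8 lines: yyk srbp qgjvl erz wirzr urqsl fmvzm ncm
Hunk 4: at line 2 remove [erz] add [vgolq,umh,mde] -> 10 lines: yyk srbp qgjvl vgolq umh mde wirzr urqsl fmvzm ncm
Hunk 5: at line 1 remove [srbp,qgjvl,vgolq] add [rogm] -> 8 lines: yyk rogm umh mde wirzr urqsl fmvzm ncm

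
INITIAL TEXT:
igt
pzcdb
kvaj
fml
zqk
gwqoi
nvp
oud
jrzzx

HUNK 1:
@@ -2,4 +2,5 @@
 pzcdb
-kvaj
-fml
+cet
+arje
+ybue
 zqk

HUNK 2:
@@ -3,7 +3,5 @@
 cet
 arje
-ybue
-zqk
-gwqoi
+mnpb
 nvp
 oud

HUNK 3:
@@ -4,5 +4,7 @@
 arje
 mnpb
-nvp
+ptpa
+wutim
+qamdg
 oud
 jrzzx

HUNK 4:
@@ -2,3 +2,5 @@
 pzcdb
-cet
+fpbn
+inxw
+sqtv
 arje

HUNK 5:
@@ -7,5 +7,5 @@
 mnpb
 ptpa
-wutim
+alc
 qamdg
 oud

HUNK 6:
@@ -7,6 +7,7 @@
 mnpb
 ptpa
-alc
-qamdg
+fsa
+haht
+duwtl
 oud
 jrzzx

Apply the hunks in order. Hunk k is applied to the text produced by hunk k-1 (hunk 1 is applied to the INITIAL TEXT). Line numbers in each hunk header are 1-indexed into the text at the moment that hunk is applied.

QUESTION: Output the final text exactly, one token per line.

Hunk 1: at line 2 remove [kvaj,fml] add [cet,arje,ybue] -> 10 lines: igt pzcdb cet arje ybue zqk gwqoi nvp oud jrzzx
Hunk 2: at line 3 remove [ybue,zqk,gwqoi] add [mnpb] -> 8 lines: igt pzcdb cet arje mnpb nvp oud jrzzx
Hunk 3: at line 4 remove [nvp] add [ptpa,wutim,qamdg] -> 10 lines: igt pzcdb cet arje mnpb ptpa wutim qamdg oud jrzzx
Hunk 4: at line 2 remove [cet] add [fpbn,inxw,sqtv] -> 12 lines: igt pzcdb fpbn inxw sqtv arje mnpb ptpa wutim qamdg oud jrzzx
Hunk 5: at line 7 remove [wutim] add [alc] -> 12 lines: igt pzcdb fpbn inxw sqtv arje mnpb ptpa alc qamdg oud jrzzx
Hunk 6: at line 7 remove [alc,qamdg] add [fsa,haht,duwtl] -> 13 lines: igt pzcdb fpbn inxw sqtv arje mnpb ptpa fsa haht duwtl oud jrzzx

Answer: igt
pzcdb
fpbn
inxw
sqtv
arje
mnpb
ptpa
fsa
haht
duwtl
oud
jrzzx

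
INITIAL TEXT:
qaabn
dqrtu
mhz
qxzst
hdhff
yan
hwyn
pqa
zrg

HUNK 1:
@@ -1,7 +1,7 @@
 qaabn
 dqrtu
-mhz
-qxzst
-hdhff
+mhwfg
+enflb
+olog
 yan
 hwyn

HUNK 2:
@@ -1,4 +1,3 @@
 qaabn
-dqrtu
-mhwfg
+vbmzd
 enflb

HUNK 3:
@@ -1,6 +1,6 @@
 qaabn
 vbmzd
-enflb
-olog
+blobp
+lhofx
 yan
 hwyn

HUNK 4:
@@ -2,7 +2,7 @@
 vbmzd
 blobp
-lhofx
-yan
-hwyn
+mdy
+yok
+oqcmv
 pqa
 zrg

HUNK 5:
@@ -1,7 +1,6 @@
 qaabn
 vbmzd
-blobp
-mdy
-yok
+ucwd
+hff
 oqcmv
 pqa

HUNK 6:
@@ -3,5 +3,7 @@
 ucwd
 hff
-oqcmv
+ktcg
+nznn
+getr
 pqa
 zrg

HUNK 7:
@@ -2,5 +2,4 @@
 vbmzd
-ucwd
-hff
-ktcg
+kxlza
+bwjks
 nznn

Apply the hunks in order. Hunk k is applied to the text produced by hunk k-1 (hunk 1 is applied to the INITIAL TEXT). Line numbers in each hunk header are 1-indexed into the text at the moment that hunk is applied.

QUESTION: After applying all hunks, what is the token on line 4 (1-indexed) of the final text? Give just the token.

Hunk 1: at line 1 remove [mhz,qxzst,hdhff] add [mhwfg,enflb,olog] -> 9 lines: qaabn dqrtu mhwfg enflb olog yan hwyn pqa zrg
Hunk 2: at line 1 remove [dqrtu,mhwfg] add [vbmzd] -> 8 lines: qaabn vbmzd enflb olog yan hwyn pqa zrg
Hunk 3: at line 1 remove [enflb,olog] add [blobp,lhofx] -> 8 lines: qaabn vbmzd blobp lhofx yan hwyn pqa zrg
Hunk 4: at line 2 remove [lhofx,yan,hwyn] add [mdy,yok,oqcmv] -> 8 lines: qaabn vbmzd blobp mdy yok oqcmv pqa zrg
Hunk 5: at line 1 remove [blobp,mdy,yok] add [ucwd,hff] -> 7 lines: qaabn vbmzd ucwd hff oqcmv pqa zrg
Hunk 6: at line 3 remove [oqcmv] add [ktcg,nznn,getr] -> 9 lines: qaabn vbmzd ucwd hff ktcg nznn getr pqa zrg
Hunk 7: at line 2 remove [ucwd,hff,ktcg] add [kxlza,bwjks] -> 8 lines: qaabn vbmzd kxlza bwjks nznn getr pqa zrg
Final line 4: bwjks

Answer: bwjks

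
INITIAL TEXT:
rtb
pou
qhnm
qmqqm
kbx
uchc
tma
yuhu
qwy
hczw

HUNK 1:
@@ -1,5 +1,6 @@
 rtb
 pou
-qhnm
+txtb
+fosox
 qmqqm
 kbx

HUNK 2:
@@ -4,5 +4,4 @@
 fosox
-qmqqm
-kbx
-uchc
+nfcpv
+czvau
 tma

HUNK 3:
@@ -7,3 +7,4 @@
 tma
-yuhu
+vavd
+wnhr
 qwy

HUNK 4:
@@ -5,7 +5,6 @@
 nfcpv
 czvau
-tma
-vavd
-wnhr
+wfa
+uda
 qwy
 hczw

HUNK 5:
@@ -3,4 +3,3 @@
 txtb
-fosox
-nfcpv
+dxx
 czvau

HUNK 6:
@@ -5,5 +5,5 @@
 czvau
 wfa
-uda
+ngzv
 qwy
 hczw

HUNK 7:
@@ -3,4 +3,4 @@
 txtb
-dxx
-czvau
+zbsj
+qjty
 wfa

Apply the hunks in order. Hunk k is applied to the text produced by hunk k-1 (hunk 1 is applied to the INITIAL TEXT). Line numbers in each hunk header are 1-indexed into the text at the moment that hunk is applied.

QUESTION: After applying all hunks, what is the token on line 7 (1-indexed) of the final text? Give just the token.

Answer: ngzv

Derivation:
Hunk 1: at line 1 remove [qhnm] add [txtb,fosox] -> 11 lines: rtb pou txtb fosox qmqqm kbx uchc tma yuhu qwy hczw
Hunk 2: at line 4 remove [qmqqm,kbx,uchc] add [nfcpv,czvau] -> 10 lines: rtb pou txtb fosox nfcpv czvau tma yuhu qwy hczw
Hunk 3: at line 7 remove [yuhu] add [vavd,wnhr] -> 11 lines: rtb pou txtb fosox nfcpv czvau tma vavd wnhr qwy hczw
Hunk 4: at line 5 remove [tma,vavd,wnhr] add [wfa,uda] -> 10 lines: rtb pou txtb fosox nfcpv czvau wfa uda qwy hczw
Hunk 5: at line 3 remove [fosox,nfcpv] add [dxx] -> 9 lines: rtb pou txtb dxx czvau wfa uda qwy hczw
Hunk 6: at line 5 remove [uda] add [ngzv] -> 9 lines: rtb pou txtb dxx czvau wfa ngzv qwy hczw
Hunk 7: at line 3 remove [dxx,czvau] add [zbsj,qjty] -> 9 lines: rtb pou txtb zbsj qjty wfa ngzv qwy hczw
Final line 7: ngzv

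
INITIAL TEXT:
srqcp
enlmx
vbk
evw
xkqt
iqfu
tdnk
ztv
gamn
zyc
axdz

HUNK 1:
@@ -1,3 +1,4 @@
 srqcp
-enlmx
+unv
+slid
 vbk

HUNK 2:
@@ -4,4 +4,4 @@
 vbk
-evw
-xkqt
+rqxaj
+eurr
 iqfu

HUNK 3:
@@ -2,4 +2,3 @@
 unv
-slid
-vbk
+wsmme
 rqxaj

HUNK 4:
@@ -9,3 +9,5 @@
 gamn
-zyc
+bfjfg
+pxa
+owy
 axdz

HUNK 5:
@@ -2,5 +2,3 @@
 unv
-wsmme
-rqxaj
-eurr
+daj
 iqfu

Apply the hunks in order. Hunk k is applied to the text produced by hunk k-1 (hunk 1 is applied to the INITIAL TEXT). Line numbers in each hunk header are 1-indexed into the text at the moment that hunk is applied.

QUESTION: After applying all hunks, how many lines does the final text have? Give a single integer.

Answer: 11

Derivation:
Hunk 1: at line 1 remove [enlmx] add [unv,slid] -> 12 lines: srqcp unv slid vbk evw xkqt iqfu tdnk ztv gamn zyc axdz
Hunk 2: at line 4 remove [evw,xkqt] add [rqxaj,eurr] -> 12 lines: srqcp unv slid vbk rqxaj eurr iqfu tdnk ztv gamn zyc axdz
Hunk 3: at line 2 remove [slid,vbk] add [wsmme] -> 11 lines: srqcp unv wsmme rqxaj eurr iqfu tdnk ztv gamn zyc axdz
Hunk 4: at line 9 remove [zyc] add [bfjfg,pxa,owy] -> 13 lines: srqcp unv wsmme rqxaj eurr iqfu tdnk ztv gamn bfjfg pxa owy axdz
Hunk 5: at line 2 remove [wsmme,rqxaj,eurr] add [daj] -> 11 lines: srqcp unv daj iqfu tdnk ztv gamn bfjfg pxa owy axdz
Final line count: 11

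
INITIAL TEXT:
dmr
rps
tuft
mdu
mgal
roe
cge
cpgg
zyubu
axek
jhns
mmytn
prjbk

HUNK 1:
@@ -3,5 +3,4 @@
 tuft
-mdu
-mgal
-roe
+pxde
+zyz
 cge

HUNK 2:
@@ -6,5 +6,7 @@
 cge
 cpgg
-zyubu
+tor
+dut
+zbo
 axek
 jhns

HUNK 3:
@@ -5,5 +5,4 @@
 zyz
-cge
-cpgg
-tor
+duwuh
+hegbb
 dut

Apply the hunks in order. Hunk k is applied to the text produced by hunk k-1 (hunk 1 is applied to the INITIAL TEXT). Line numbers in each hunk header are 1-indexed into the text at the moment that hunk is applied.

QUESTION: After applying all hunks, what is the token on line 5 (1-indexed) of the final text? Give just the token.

Answer: zyz

Derivation:
Hunk 1: at line 3 remove [mdu,mgal,roe] add [pxde,zyz] -> 12 lines: dmr rps tuft pxde zyz cge cpgg zyubu axek jhns mmytn prjbk
Hunk 2: at line 6 remove [zyubu] add [tor,dut,zbo] -> 14 lines: dmr rps tuft pxde zyz cge cpgg tor dut zbo axek jhns mmytn prjbk
Hunk 3: at line 5 remove [cge,cpgg,tor] add [duwuh,hegbb] -> 13 lines: dmr rps tuft pxde zyz duwuh hegbb dut zbo axek jhns mmytn prjbk
Final line 5: zyz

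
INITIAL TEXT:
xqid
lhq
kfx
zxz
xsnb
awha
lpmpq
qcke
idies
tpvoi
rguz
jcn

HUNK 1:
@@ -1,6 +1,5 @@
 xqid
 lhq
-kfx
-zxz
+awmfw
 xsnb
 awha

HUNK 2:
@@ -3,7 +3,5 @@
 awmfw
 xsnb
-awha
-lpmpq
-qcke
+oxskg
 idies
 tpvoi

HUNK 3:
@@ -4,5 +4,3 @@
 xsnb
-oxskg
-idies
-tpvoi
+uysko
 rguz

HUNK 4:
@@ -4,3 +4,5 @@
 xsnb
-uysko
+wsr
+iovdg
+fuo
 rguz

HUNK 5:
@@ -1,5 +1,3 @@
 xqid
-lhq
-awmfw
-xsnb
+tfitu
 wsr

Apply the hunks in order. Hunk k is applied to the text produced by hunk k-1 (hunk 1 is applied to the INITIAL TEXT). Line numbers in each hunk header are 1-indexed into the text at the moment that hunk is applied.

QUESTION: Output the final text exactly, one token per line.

Answer: xqid
tfitu
wsr
iovdg
fuo
rguz
jcn

Derivation:
Hunk 1: at line 1 remove [kfx,zxz] add [awmfw] -> 11 lines: xqid lhq awmfw xsnb awha lpmpq qcke idies tpvoi rguz jcn
Hunk 2: at line 3 remove [awha,lpmpq,qcke] add [oxskg] -> 9 lines: xqid lhq awmfw xsnb oxskg idies tpvoi rguz jcn
Hunk 3: at line 4 remove [oxskg,idies,tpvoi] add [uysko] -> 7 lines: xqid lhq awmfw xsnb uysko rguz jcn
Hunk 4: at line 4 remove [uysko] add [wsr,iovdg,fuo] -> 9 lines: xqid lhq awmfw xsnb wsr iovdg fuo rguz jcn
Hunk 5: at line 1 remove [lhq,awmfw,xsnb] add [tfitu] -> 7 lines: xqid tfitu wsr iovdg fuo rguz jcn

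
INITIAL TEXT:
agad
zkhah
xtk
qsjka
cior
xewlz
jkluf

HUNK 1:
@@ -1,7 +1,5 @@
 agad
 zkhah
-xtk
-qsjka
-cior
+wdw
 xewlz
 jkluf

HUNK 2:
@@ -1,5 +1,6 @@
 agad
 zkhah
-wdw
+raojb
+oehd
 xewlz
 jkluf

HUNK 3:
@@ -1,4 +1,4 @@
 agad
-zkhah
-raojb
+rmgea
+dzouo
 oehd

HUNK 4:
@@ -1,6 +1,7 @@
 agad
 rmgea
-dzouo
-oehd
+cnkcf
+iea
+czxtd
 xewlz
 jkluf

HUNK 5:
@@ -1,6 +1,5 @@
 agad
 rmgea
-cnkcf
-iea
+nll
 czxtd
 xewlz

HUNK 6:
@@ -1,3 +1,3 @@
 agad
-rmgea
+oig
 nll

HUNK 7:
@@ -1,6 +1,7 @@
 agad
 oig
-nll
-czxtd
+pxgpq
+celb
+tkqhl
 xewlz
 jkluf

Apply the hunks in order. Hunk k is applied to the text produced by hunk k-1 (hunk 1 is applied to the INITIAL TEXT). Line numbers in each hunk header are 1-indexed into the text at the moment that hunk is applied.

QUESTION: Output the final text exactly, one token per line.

Answer: agad
oig
pxgpq
celb
tkqhl
xewlz
jkluf

Derivation:
Hunk 1: at line 1 remove [xtk,qsjka,cior] add [wdw] -> 5 lines: agad zkhah wdw xewlz jkluf
Hunk 2: at line 1 remove [wdw] add [raojb,oehd] -> 6 lines: agad zkhah raojb oehd xewlz jkluf
Hunk 3: at line 1 remove [zkhah,raojb] add [rmgea,dzouo] -> 6 lines: agad rmgea dzouo oehd xewlz jkluf
Hunk 4: at line 1 remove [dzouo,oehd] add [cnkcf,iea,czxtd] -> 7 lines: agad rmgea cnkcf iea czxtd xewlz jkluf
Hunk 5: at line 1 remove [cnkcf,iea] add [nll] -> 6 lines: agad rmgea nll czxtd xewlz jkluf
Hunk 6: at line 1 remove [rmgea] add [oig] -> 6 lines: agad oig nll czxtd xewlz jkluf
Hunk 7: at line 1 remove [nll,czxtd] add [pxgpq,celb,tkqhl] -> 7 lines: agad oig pxgpq celb tkqhl xewlz jkluf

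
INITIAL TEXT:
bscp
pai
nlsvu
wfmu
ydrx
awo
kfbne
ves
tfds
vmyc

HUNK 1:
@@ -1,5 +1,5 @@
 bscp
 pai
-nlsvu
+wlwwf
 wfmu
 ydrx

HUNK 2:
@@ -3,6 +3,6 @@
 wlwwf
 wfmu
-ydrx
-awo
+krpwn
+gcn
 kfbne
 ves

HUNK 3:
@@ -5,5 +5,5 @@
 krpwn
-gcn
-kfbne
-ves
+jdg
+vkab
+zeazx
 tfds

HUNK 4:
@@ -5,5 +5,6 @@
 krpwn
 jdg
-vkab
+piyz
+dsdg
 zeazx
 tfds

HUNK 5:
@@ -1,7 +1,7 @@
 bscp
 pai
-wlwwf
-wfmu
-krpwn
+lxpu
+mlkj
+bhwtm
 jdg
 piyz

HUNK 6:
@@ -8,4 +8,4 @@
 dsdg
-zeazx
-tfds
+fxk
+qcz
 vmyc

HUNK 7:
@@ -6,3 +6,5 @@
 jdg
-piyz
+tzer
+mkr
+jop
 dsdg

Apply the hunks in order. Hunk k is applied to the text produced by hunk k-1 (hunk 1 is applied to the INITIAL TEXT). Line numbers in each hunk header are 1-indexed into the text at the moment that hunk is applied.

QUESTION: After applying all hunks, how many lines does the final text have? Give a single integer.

Answer: 13

Derivation:
Hunk 1: at line 1 remove [nlsvu] add [wlwwf] -> 10 lines: bscp pai wlwwf wfmu ydrx awo kfbne ves tfds vmyc
Hunk 2: at line 3 remove [ydrx,awo] add [krpwn,gcn] -> 10 lines: bscp pai wlwwf wfmu krpwn gcn kfbne ves tfds vmyc
Hunk 3: at line 5 remove [gcn,kfbne,ves] add [jdg,vkab,zeazx] -> 10 lines: bscp pai wlwwf wfmu krpwn jdg vkab zeazx tfds vmyc
Hunk 4: at line 5 remove [vkab] add [piyz,dsdg] -> 11 lines: bscp pai wlwwf wfmu krpwn jdg piyz dsdg zeazx tfds vmyc
Hunk 5: at line 1 remove [wlwwf,wfmu,krpwn] add [lxpu,mlkj,bhwtm] -> 11 lines: bscp pai lxpu mlkj bhwtm jdg piyz dsdg zeazx tfds vmyc
Hunk 6: at line 8 remove [zeazx,tfds] add [fxk,qcz] -> 11 lines: bscp pai lxpu mlkj bhwtm jdg piyz dsdg fxk qcz vmyc
Hunk 7: at line 6 remove [piyz] add [tzer,mkr,jop] -> 13 lines: bscp pai lxpu mlkj bhwtm jdg tzer mkr jop dsdg fxk qcz vmyc
Final line count: 13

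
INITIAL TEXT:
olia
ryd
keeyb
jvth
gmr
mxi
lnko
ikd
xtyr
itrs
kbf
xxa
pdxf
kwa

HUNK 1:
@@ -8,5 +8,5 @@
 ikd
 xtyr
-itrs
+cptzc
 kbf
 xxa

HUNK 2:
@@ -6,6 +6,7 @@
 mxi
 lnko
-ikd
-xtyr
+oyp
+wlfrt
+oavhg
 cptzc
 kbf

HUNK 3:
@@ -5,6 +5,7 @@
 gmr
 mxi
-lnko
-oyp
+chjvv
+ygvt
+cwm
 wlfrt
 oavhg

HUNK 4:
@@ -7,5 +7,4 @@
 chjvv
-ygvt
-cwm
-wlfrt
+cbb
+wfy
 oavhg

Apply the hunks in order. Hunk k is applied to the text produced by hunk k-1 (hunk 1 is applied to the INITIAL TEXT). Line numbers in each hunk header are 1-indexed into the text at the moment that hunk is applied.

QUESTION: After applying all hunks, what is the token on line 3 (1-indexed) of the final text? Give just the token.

Answer: keeyb

Derivation:
Hunk 1: at line 8 remove [itrs] add [cptzc] -> 14 lines: olia ryd keeyb jvth gmr mxi lnko ikd xtyr cptzc kbf xxa pdxf kwa
Hunk 2: at line 6 remove [ikd,xtyr] add [oyp,wlfrt,oavhg] -> 15 lines: olia ryd keeyb jvth gmr mxi lnko oyp wlfrt oavhg cptzc kbf xxa pdxf kwa
Hunk 3: at line 5 remove [lnko,oyp] add [chjvv,ygvt,cwm] -> 16 lines: olia ryd keeyb jvth gmr mxi chjvv ygvt cwm wlfrt oavhg cptzc kbf xxa pdxf kwa
Hunk 4: at line 7 remove [ygvt,cwm,wlfrt] add [cbb,wfy] -> 15 lines: olia ryd keeyb jvth gmr mxi chjvv cbb wfy oavhg cptzc kbf xxa pdxf kwa
Final line 3: keeyb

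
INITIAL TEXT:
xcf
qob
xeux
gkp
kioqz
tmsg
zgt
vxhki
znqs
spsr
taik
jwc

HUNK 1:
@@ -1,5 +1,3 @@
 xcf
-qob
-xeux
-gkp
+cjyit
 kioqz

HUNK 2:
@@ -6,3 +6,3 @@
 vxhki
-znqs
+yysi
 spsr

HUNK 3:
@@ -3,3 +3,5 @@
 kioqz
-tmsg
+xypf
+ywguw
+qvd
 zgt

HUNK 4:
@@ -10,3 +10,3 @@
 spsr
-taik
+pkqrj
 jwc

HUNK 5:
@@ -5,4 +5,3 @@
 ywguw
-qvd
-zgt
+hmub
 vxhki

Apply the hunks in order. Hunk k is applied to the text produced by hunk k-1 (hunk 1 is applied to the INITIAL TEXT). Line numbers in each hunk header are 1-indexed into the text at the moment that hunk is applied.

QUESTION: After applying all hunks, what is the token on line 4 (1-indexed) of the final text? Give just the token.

Answer: xypf

Derivation:
Hunk 1: at line 1 remove [qob,xeux,gkp] add [cjyit] -> 10 lines: xcf cjyit kioqz tmsg zgt vxhki znqs spsr taik jwc
Hunk 2: at line 6 remove [znqs] add [yysi] -> 10 lines: xcf cjyit kioqz tmsg zgt vxhki yysi spsr taik jwc
Hunk 3: at line 3 remove [tmsg] add [xypf,ywguw,qvd] -> 12 lines: xcf cjyit kioqz xypf ywguw qvd zgt vxhki yysi spsr taik jwc
Hunk 4: at line 10 remove [taik] add [pkqrj] -> 12 lines: xcf cjyit kioqz xypf ywguw qvd zgt vxhki yysi spsr pkqrj jwc
Hunk 5: at line 5 remove [qvd,zgt] add [hmub] -> 11 lines: xcf cjyit kioqz xypf ywguw hmub vxhki yysi spsr pkqrj jwc
Final line 4: xypf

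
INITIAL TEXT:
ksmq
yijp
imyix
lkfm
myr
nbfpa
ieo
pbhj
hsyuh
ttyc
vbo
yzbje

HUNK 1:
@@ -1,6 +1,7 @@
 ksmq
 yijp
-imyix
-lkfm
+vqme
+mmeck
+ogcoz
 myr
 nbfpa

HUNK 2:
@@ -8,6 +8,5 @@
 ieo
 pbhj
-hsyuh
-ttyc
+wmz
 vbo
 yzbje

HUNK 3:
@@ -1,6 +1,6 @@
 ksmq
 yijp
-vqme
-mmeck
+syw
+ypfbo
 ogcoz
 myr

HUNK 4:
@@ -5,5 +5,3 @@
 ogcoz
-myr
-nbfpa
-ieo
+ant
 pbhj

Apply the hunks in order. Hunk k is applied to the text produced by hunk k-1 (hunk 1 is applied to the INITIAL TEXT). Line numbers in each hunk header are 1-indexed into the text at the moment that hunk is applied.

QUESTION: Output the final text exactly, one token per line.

Hunk 1: at line 1 remove [imyix,lkfm] add [vqme,mmeck,ogcoz] -> 13 lines: ksmq yijp vqme mmeck ogcoz myr nbfpa ieo pbhj hsyuh ttyc vbo yzbje
Hunk 2: at line 8 remove [hsyuh,ttyc] add [wmz] -> 12 lines: ksmq yijp vqme mmeck ogcoz myr nbfpa ieo pbhj wmz vbo yzbje
Hunk 3: at line 1 remove [vqme,mmeck] add [syw,ypfbo] -> 12 lines: ksmq yijp syw ypfbo ogcoz myr nbfpa ieo pbhj wmz vbo yzbje
Hunk 4: at line 5 remove [myr,nbfpa,ieo] add [ant] -> 10 lines: ksmq yijp syw ypfbo ogcoz ant pbhj wmz vbo yzbje

Answer: ksmq
yijp
syw
ypfbo
ogcoz
ant
pbhj
wmz
vbo
yzbje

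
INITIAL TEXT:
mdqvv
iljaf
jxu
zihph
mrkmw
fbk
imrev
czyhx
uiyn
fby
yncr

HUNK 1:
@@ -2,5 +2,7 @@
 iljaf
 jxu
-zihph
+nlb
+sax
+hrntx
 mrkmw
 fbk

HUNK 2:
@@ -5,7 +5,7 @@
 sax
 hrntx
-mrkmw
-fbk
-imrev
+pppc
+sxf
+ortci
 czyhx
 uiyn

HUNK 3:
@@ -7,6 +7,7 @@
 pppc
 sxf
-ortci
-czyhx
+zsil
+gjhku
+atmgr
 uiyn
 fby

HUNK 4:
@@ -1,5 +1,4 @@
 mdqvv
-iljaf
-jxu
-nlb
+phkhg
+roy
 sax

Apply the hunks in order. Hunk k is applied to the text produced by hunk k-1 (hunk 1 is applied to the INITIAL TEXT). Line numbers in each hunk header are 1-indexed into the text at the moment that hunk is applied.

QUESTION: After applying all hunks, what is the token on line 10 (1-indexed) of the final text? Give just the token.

Hunk 1: at line 2 remove [zihph] add [nlb,sax,hrntx] -> 13 lines: mdqvv iljaf jxu nlb sax hrntx mrkmw fbk imrev czyhx uiyn fby yncr
Hunk 2: at line 5 remove [mrkmw,fbk,imrev] add [pppc,sxf,ortci] -> 13 lines: mdqvv iljaf jxu nlb sax hrntx pppc sxf ortci czyhx uiyn fby yncr
Hunk 3: at line 7 remove [ortci,czyhx] add [zsil,gjhku,atmgr] -> 14 lines: mdqvv iljaf jxu nlb sax hrntx pppc sxf zsil gjhku atmgr uiyn fby yncr
Hunk 4: at line 1 remove [iljaf,jxu,nlb] add [phkhg,roy] -> 13 lines: mdqvv phkhg roy sax hrntx pppc sxf zsil gjhku atmgr uiyn fby yncr
Final line 10: atmgr

Answer: atmgr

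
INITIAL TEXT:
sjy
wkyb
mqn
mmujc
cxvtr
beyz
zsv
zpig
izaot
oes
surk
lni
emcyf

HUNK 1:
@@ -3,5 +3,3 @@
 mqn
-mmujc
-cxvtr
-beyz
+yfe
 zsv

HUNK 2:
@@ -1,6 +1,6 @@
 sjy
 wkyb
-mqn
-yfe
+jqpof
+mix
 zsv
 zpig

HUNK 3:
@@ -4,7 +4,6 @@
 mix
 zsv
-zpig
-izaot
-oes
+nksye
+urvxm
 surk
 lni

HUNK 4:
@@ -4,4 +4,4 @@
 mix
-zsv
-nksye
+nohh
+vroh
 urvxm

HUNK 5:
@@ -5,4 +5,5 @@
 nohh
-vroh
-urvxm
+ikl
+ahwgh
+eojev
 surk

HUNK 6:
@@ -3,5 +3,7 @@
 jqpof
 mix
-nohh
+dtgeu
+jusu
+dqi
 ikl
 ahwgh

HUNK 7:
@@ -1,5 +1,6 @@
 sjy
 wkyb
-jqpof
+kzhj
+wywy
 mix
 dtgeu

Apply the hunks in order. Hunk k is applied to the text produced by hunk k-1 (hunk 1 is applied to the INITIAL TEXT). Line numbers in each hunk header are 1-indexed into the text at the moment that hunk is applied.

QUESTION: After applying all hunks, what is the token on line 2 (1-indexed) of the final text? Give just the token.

Hunk 1: at line 3 remove [mmujc,cxvtr,beyz] add [yfe] -> 11 lines: sjy wkyb mqn yfe zsv zpig izaot oes surk lni emcyf
Hunk 2: at line 1 remove [mqn,yfe] add [jqpof,mix] -> 11 lines: sjy wkyb jqpof mix zsv zpig izaot oes surk lni emcyf
Hunk 3: at line 4 remove [zpig,izaot,oes] add [nksye,urvxm] -> 10 lines: sjy wkyb jqpof mix zsv nksye urvxm surk lni emcyf
Hunk 4: at line 4 remove [zsv,nksye] add [nohh,vroh] -> 10 lines: sjy wkyb jqpof mix nohh vroh urvxm surk lni emcyf
Hunk 5: at line 5 remove [vroh,urvxm] add [ikl,ahwgh,eojev] -> 11 lines: sjy wkyb jqpof mix nohh ikl ahwgh eojev surk lni emcyf
Hunk 6: at line 3 remove [nohh] add [dtgeu,jusu,dqi] -> 13 lines: sjy wkyb jqpof mix dtgeu jusu dqi ikl ahwgh eojev surk lni emcyf
Hunk 7: at line 1 remove [jqpof] add [kzhj,wywy] -> 14 lines: sjy wkyb kzhj wywy mix dtgeu jusu dqi ikl ahwgh eojev surk lni emcyf
Final line 2: wkyb

Answer: wkyb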